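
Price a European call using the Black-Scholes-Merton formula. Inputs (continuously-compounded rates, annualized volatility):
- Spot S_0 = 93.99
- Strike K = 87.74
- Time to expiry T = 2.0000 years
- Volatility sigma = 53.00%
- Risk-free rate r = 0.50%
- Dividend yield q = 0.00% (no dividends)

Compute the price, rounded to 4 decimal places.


d1 = (ln(S/K) + (r - q + 0.5*sigma^2) * T) / (sigma * sqrt(T)) = 0.47991270
d2 = d1 - sigma * sqrt(T) = -0.26962049
exp(-rT) = 0.99004983; exp(-qT) = 1.00000000
C = S_0 * exp(-qT) * N(d1) - K * exp(-rT) * N(d2)
N(d1) = 0.68435527; N(d2) = 0.39372612
C = 93.9900 * 1.00000000 * 0.68435527 - 87.7400 * 0.99004983 * 0.39372612 = 30.1208

Answer: Price = 30.1208


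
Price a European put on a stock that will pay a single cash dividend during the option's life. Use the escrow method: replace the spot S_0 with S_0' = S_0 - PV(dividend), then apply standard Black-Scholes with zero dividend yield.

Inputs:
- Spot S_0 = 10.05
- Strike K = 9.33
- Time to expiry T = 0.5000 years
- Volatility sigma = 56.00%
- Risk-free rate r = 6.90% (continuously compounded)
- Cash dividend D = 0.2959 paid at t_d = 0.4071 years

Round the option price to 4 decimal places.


Answer: Price = 1.1285

Derivation:
PV(D) = D * exp(-r * t_d) = 0.2959 * 0.97230095 = 0.28770385
S_0' = S_0 - PV(D) = 10.0500 - 0.28770385 = 9.76229615
d1 = (ln(S_0'/K) + (r + sigma^2/2)*T) / (sigma*sqrt(T)) = 0.39949669
d2 = d1 - sigma*sqrt(T) = 0.00351689
exp(-rT) = 0.96608834
N(-d1) = 0.34476363; N(-d2) = 0.49859697
P = K * exp(-rT) * N(-d2) - S_0' * N(-d1) = 9.3300 * 0.96608834 * 0.49859697 - 9.76229615 * 0.34476363 = 1.1285


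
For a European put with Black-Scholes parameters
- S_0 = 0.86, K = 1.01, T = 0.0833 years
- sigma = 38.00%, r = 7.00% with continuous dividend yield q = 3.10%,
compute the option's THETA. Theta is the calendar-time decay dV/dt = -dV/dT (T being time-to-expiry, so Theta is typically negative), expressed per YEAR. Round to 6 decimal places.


Answer: Theta = -0.045616

Derivation:
d1 = -1.3814524718; d2 = -1.4911270815
phi(d1) = 0.1536398581; exp(-qT) = 0.9974210313; exp(-rT) = 0.9941859673
Theta = -S*exp(-qT)*phi(d1)*sigma/(2*sqrt(T)) + r*K*exp(-rT)*N(-d2) - q*S*exp(-qT)*N(-d1)
N(-d1) = 0.9164300591; N(-d2) = 0.9320359333; sqrt(T) = 0.2886173938
Term 1 = -0.8600 * 0.9974210313 * 0.1536398581 * 0.3800 / (2 * 0.2886173938) = -0.0867584871
Term 2 = 0.0700 * 1.0100 * 0.9941859673 * 0.9320359333 = 0.0655118251
Term 3 = -0.0310 * 0.8600 * 0.9974210313 * 0.9164300591 = -0.0243690159
Theta = -0.0867584871 + (0.0655118251) + (-0.0243690159) = -0.045616


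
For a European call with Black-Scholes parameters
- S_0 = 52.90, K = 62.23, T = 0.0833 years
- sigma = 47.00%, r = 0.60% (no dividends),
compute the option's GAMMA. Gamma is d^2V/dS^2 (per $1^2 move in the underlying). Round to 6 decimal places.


d1 = -1.1259371735; d2 = -1.2615873486
phi(d1) = 0.2116532847; exp(-qT) = 1.0000000000; exp(-rT) = 0.9995003249
Gamma = exp(-qT) * phi(d1) / (S * sigma * sqrt(T)) = 1.0000000000 * 0.2116532847 / (52.9000 * 0.4700 * 0.2886173938) = 0.029495

Answer: Gamma = 0.029495


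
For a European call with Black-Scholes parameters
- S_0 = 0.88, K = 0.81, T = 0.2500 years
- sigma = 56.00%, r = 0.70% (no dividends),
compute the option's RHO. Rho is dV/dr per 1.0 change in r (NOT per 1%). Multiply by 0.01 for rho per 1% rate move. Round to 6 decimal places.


d1 = 0.4422773564; d2 = 0.1622773564
phi(d1) = 0.3617712535; exp(-qT) = 1.0000000000; exp(-rT) = 0.9982515304
N(d2) = 0.5644562774
Rho = K*T*exp(-rT)*N(d2) = 0.8100 * 0.2500 * 0.9982515304 * 0.5644562774 = 0.114103

Answer: Rho = 0.114103


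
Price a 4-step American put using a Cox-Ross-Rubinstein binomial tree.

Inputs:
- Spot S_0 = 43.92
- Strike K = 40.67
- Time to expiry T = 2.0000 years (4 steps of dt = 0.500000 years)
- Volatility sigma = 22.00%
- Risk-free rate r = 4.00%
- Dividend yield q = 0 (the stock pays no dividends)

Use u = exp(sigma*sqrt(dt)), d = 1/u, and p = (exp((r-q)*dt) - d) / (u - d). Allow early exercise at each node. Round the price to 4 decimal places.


Answer: Price = V(0,0) = 2.7135

Derivation:
dt = T/N = 0.500000
u = exp(sigma*sqrt(dt)) = 1.168316; d = 1/u = 0.855933
p = (exp((r-q)*dt) - d) / (u - d) = 0.525856
Discount per step: exp(-r*dt) = 0.980199
Stock lattice S(k, i) with i counting down-moves:
  k=0: S(0,0) = 43.9200
  k=1: S(1,0) = 51.3124; S(1,1) = 37.5926
  k=2: S(2,0) = 59.9492; S(2,1) = 43.9200; S(2,2) = 32.1767
  k=3: S(3,0) = 70.0396; S(3,1) = 51.3124; S(3,2) = 37.5926; S(3,3) = 27.5411
  k=4: S(4,0) = 81.8284; S(4,1) = 59.9492; S(4,2) = 43.9200; S(4,3) = 32.1767; S(4,4) = 23.5733
Terminal payoffs V(N, i) = max(K - S_T, 0):
  V(4,0) = 0.000000; V(4,1) = 0.000000; V(4,2) = 0.000000; V(4,3) = 8.493293; V(4,4) = 17.096674
Backward induction: V(k, i) = exp(-r*dt) * [p * V(k+1, i) + (1-p) * V(k+1, i+1)]; then take max(V_cont, immediate exercise) for American.
  V(3,0) = exp(-r*dt) * [p*0.000000 + (1-p)*0.000000] = 0.000000; exercise = 0.000000; V(3,0) = max -> 0.000000
  V(3,1) = exp(-r*dt) * [p*0.000000 + (1-p)*0.000000] = 0.000000; exercise = 0.000000; V(3,1) = max -> 0.000000
  V(3,2) = exp(-r*dt) * [p*0.000000 + (1-p)*8.493293] = 3.947305; exercise = 3.077434; V(3,2) = max -> 3.947305
  V(3,3) = exp(-r*dt) * [p*8.493293 + (1-p)*17.096674] = 12.323583; exercise = 13.128903; V(3,3) = max -> 13.128903
  V(2,0) = exp(-r*dt) * [p*0.000000 + (1-p)*0.000000] = 0.000000; exercise = 0.000000; V(2,0) = max -> 0.000000
  V(2,1) = exp(-r*dt) * [p*0.000000 + (1-p)*3.947305] = 1.834532; exercise = 0.000000; V(2,1) = max -> 1.834532
  V(2,2) = exp(-r*dt) * [p*3.947305 + (1-p)*13.128903] = 8.136341; exercise = 8.493293; V(2,2) = max -> 8.493293
  V(1,0) = exp(-r*dt) * [p*0.000000 + (1-p)*1.834532] = 0.852609; exercise = 0.000000; V(1,0) = max -> 0.852609
  V(1,1) = exp(-r*dt) * [p*1.834532 + (1-p)*8.493293] = 4.892902; exercise = 3.077434; V(1,1) = max -> 4.892902
  V(0,0) = exp(-r*dt) * [p*0.852609 + (1-p)*4.892902] = 2.713474; exercise = 0.000000; V(0,0) = max -> 2.713474


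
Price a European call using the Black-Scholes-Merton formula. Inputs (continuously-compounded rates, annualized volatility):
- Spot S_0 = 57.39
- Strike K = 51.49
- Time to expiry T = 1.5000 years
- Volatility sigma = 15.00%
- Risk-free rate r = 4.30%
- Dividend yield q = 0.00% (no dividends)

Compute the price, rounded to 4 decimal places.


Answer: Price = 10.0132

Derivation:
d1 = (ln(S/K) + (r - q + 0.5*sigma^2) * T) / (sigma * sqrt(T)) = 1.03345310
d2 = d1 - sigma * sqrt(T) = 0.84974137
exp(-rT) = 0.93753611; exp(-qT) = 1.00000000
C = S_0 * exp(-qT) * N(d1) - K * exp(-rT) * N(d2)
N(d1) = 0.84930405; N(d2) = 0.80226555
C = 57.3900 * 1.00000000 * 0.84930405 - 51.4900 * 0.93753611 * 0.80226555 = 10.0132


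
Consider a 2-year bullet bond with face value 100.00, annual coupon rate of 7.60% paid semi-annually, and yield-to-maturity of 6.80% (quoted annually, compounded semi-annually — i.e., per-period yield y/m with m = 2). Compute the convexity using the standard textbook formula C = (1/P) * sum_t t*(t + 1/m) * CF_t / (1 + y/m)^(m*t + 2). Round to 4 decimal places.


Answer: Convexity = 4.3461

Derivation:
Coupon per period c = face * coupon_rate / m = 3.800000
Periods per year m = 2; per-period yield y/m = 0.034000
Number of cashflows N = 4
Cashflows (t years, CF_t, discount factor 1/(1+y/m)^(m*t), PV):
  t = 0.5000: CF_t = 3.800000, DF = 0.967118, PV = 3.675048
  t = 1.0000: CF_t = 3.800000, DF = 0.935317, PV = 3.554205
  t = 1.5000: CF_t = 3.800000, DF = 0.904562, PV = 3.437336
  t = 2.0000: CF_t = 103.800000, DF = 0.874818, PV = 90.806137
Price P = sum_t PV_t = 101.472726
Convexity numerator sum_t t*(t + 1/m) * CF_t / (1+y/m)^(m*t + 2):
  t = 0.5000: term = 1.718668
  t = 1.0000: term = 4.986464
  t = 1.5000: term = 9.644998
  t = 2.0000: term = 424.662708
Convexity = (1/P) * sum = 441.012839 / 101.472726 = 4.346122


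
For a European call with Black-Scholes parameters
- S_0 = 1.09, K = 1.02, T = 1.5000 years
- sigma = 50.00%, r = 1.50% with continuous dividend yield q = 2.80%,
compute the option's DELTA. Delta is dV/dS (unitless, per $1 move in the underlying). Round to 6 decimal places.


Answer: Delta = 0.622346

Derivation:
d1 = 0.3827328849; d2 = -0.2296395508
phi(d1) = 0.3707672529; exp(-qT) = 0.9588697806; exp(-rT) = 0.9777512372
N(d1) = 0.6490410855
Delta = exp(-qT) * N(d1) = 0.9588697806 * 0.6490410855 = 0.622346


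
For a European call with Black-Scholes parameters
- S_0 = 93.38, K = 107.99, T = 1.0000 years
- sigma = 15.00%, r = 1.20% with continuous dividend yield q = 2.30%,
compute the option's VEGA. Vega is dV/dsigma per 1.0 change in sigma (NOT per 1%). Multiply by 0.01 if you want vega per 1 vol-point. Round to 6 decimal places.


Answer: Vega = 22.800854

Derivation:
d1 = -0.9674096047; d2 = -1.1174096047
phi(d1) = 0.2498538318; exp(-qT) = 0.9772624838; exp(-rT) = 0.9880717129
Vega = S * exp(-qT) * phi(d1) * sqrt(T) = 93.3800 * 0.9772624838 * 0.2498538318 * 1.0000000000 = 22.800854


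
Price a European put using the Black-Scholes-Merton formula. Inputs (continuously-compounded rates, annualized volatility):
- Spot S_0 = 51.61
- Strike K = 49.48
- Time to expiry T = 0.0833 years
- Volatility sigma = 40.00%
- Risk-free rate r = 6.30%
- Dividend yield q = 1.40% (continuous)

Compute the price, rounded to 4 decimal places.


Answer: Price = 1.3381

Derivation:
d1 = (ln(S/K) + (r - q + 0.5*sigma^2) * T) / (sigma * sqrt(T)) = 0.45815503
d2 = d1 - sigma * sqrt(T) = 0.34270808
exp(-rT) = 0.99476585; exp(-qT) = 0.99883448
P = K * exp(-rT) * N(-d2) - S_0 * exp(-qT) * N(-d1)
N(-d1) = 0.32342053; N(-d2) = 0.36590904
P = 49.4800 * 0.99476585 * 0.36590904 - 51.6100 * 0.99883448 * 0.32342053 = 1.3381


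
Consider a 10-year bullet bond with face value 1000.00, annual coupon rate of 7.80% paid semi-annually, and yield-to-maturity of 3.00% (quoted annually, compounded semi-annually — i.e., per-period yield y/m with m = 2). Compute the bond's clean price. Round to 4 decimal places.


Answer: Price = 1412.0473

Derivation:
Coupon per period c = face * coupon_rate / m = 39.000000
Periods per year m = 2; per-period yield y/m = 0.015000
Number of cashflows N = 20
Cashflows (t years, CF_t, discount factor 1/(1+y/m)^(m*t), PV):
  t = 0.5000: CF_t = 39.000000, DF = 0.985222, PV = 38.423645
  t = 1.0000: CF_t = 39.000000, DF = 0.970662, PV = 37.855808
  t = 1.5000: CF_t = 39.000000, DF = 0.956317, PV = 37.296363
  t = 2.0000: CF_t = 39.000000, DF = 0.942184, PV = 36.745185
  t = 2.5000: CF_t = 39.000000, DF = 0.928260, PV = 36.202153
  t = 3.0000: CF_t = 39.000000, DF = 0.914542, PV = 35.667146
  t = 3.5000: CF_t = 39.000000, DF = 0.901027, PV = 35.140045
  t = 4.0000: CF_t = 39.000000, DF = 0.887711, PV = 34.620734
  t = 4.5000: CF_t = 39.000000, DF = 0.874592, PV = 34.109097
  t = 5.0000: CF_t = 39.000000, DF = 0.861667, PV = 33.605022
  t = 5.5000: CF_t = 39.000000, DF = 0.848933, PV = 33.108396
  t = 6.0000: CF_t = 39.000000, DF = 0.836387, PV = 32.619109
  t = 6.5000: CF_t = 39.000000, DF = 0.824027, PV = 32.137054
  t = 7.0000: CF_t = 39.000000, DF = 0.811849, PV = 31.662122
  t = 7.5000: CF_t = 39.000000, DF = 0.799852, PV = 31.194209
  t = 8.0000: CF_t = 39.000000, DF = 0.788031, PV = 30.733211
  t = 8.5000: CF_t = 39.000000, DF = 0.776385, PV = 30.279025
  t = 9.0000: CF_t = 39.000000, DF = 0.764912, PV = 29.831552
  t = 9.5000: CF_t = 39.000000, DF = 0.753607, PV = 29.390692
  t = 10.0000: CF_t = 1039.000000, DF = 0.742470, PV = 771.426765
Price P = sum_t PV_t = 1412.047331


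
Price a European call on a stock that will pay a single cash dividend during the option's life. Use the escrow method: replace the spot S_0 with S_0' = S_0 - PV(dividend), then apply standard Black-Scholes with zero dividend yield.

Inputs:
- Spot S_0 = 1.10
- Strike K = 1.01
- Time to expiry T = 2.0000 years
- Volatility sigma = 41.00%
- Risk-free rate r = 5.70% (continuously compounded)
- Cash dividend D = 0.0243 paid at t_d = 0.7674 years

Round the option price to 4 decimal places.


Answer: Price = 0.3236

Derivation:
PV(D) = D * exp(-r * t_d) = 0.0243 * 0.95720107 = 0.02325999
S_0' = S_0 - PV(D) = 1.1000 - 0.02325999 = 1.07674001
d1 = (ln(S_0'/K) + (r + sigma^2/2)*T) / (sigma*sqrt(T)) = 0.59688029
d2 = d1 - sigma*sqrt(T) = 0.01705272
exp(-rT) = 0.89225796
N(d1) = 0.72470634; N(d2) = 0.50680272
C = S_0' * N(d1) - K * exp(-rT) * N(d2) = 1.07674001 * 0.72470634 - 1.0100 * 0.89225796 * 0.50680272 = 0.3236


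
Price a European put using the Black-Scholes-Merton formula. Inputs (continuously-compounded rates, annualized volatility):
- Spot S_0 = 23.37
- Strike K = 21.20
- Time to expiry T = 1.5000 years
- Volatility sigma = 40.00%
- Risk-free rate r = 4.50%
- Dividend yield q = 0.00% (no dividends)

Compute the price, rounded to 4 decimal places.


Answer: Price = 2.6308

Derivation:
d1 = (ln(S/K) + (r - q + 0.5*sigma^2) * T) / (sigma * sqrt(T)) = 0.58165577
d2 = d1 - sigma * sqrt(T) = 0.09175782
exp(-rT) = 0.93472772; exp(-qT) = 1.00000000
P = K * exp(-rT) * N(-d2) - S_0 * exp(-qT) * N(-d1)
N(-d1) = 0.28039929; N(-d2) = 0.46344523
P = 21.2000 * 0.93472772 * 0.46344523 - 23.3700 * 1.00000000 * 0.28039929 = 2.6308


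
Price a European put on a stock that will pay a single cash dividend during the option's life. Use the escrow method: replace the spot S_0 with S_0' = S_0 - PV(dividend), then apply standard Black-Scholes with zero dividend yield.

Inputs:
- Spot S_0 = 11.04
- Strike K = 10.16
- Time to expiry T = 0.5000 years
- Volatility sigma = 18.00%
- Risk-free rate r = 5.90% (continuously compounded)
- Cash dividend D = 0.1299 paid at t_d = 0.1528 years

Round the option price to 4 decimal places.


PV(D) = D * exp(-r * t_d) = 0.1299 * 0.99102532 = 0.12873419
S_0' = S_0 - PV(D) = 11.0400 - 0.12873419 = 10.91126581
d1 = (ln(S_0'/K) + (r + sigma^2/2)*T) / (sigma*sqrt(T)) = 0.85589284
d2 = d1 - sigma*sqrt(T) = 0.72861362
exp(-rT) = 0.97093088
N(-d1) = 0.19602853; N(-d2) = 0.23311902
P = K * exp(-rT) * N(-d2) - S_0' * N(-d1) = 10.1600 * 0.97093088 * 0.23311902 - 10.91126581 * 0.19602853 = 0.1607

Answer: Price = 0.1607


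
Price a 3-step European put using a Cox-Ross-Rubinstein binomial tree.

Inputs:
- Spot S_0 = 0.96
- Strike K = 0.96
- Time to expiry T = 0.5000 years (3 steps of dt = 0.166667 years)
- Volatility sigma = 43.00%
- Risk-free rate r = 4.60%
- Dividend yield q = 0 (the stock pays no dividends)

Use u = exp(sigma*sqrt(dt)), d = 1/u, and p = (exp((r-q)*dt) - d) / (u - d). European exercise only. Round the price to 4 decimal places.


dt = T/N = 0.166667
u = exp(sigma*sqrt(dt)) = 1.191898; d = 1/u = 0.838998
p = (exp((r-q)*dt) - d) / (u - d) = 0.478034
Discount per step: exp(-r*dt) = 0.992363
Stock lattice S(k, i) with i counting down-moves:
  k=0: S(0,0) = 0.9600
  k=1: S(1,0) = 1.1442; S(1,1) = 0.8054
  k=2: S(2,0) = 1.3638; S(2,1) = 0.9600; S(2,2) = 0.6758
  k=3: S(3,0) = 1.6255; S(3,1) = 1.1442; S(3,2) = 0.8054; S(3,3) = 0.5670
Terminal payoffs V(N, i) = max(K - S_T, 0):
  V(3,0) = 0.000000; V(3,1) = 0.000000; V(3,2) = 0.154562; V(3,3) = 0.393038
Backward induction: V(k, i) = exp(-r*dt) * [p * V(k+1, i) + (1-p) * V(k+1, i+1)].
  V(2,0) = exp(-r*dt) * [p*0.000000 + (1-p)*0.000000] = 0.000000
  V(2,1) = exp(-r*dt) * [p*0.000000 + (1-p)*0.154562] = 0.080060
  V(2,2) = exp(-r*dt) * [p*0.154562 + (1-p)*0.393038] = 0.276907
  V(1,0) = exp(-r*dt) * [p*0.000000 + (1-p)*0.080060] = 0.041469
  V(1,1) = exp(-r*dt) * [p*0.080060 + (1-p)*0.276907] = 0.181411
  V(0,0) = exp(-r*dt) * [p*0.041469 + (1-p)*0.181411] = 0.113640

Answer: Price = V(0,0) = 0.1136


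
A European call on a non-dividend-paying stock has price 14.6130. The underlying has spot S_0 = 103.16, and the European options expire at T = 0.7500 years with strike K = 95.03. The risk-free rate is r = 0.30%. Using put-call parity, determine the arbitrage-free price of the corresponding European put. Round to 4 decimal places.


Answer: Put price = 6.2694

Derivation:
Put-call parity: C - P = S_0 * exp(-qT) - K * exp(-rT).
S_0 * exp(-qT) = 103.1600 * 1.00000000 = 103.16000000
K * exp(-rT) = 95.0300 * 0.99775253 = 94.81642286
P = C - S*exp(-qT) + K*exp(-rT)
P = 14.6130 - 103.16000000 + 94.81642286 = 6.2694


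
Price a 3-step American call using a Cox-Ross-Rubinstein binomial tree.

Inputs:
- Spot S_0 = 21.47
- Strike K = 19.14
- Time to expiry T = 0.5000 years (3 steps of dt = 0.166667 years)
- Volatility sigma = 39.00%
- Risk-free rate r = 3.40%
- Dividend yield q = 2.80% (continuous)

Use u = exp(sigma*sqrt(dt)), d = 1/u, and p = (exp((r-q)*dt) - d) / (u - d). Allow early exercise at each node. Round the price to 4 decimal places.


dt = T/N = 0.166667
u = exp(sigma*sqrt(dt)) = 1.172592; d = 1/u = 0.852811
p = (exp((r-q)*dt) - d) / (u - d) = 0.463408
Discount per step: exp(-r*dt) = 0.994349
Stock lattice S(k, i) with i counting down-moves:
  k=0: S(0,0) = 21.4700
  k=1: S(1,0) = 25.1756; S(1,1) = 18.3099
  k=2: S(2,0) = 29.5207; S(2,1) = 21.4700; S(2,2) = 15.6149
  k=3: S(3,0) = 34.6157; S(3,1) = 25.1756; S(3,2) = 18.3099; S(3,3) = 13.3165
Terminal payoffs V(N, i) = max(S_T - K, 0):
  V(3,0) = 15.475692; V(3,1) = 6.035554; V(3,2) = 0.000000; V(3,3) = 0.000000
Backward induction: V(k, i) = exp(-r*dt) * [p * V(k+1, i) + (1-p) * V(k+1, i+1)]; then take max(V_cont, immediate exercise) for American.
  V(2,0) = exp(-r*dt) * [p*15.475692 + (1-p)*6.035554] = 10.351369; exercise = 10.380658; V(2,0) = max -> 10.380658
  V(2,1) = exp(-r*dt) * [p*6.035554 + (1-p)*0.000000] = 2.781122; exercise = 2.330000; V(2,1) = max -> 2.781122
  V(2,2) = exp(-r*dt) * [p*0.000000 + (1-p)*0.000000] = 0.000000; exercise = 0.000000; V(2,2) = max -> 0.000000
  V(1,0) = exp(-r*dt) * [p*10.380658 + (1-p)*2.781122] = 6.267195; exercise = 6.035554; V(1,0) = max -> 6.267195
  V(1,1) = exp(-r*dt) * [p*2.781122 + (1-p)*0.000000] = 1.281513; exercise = 0.000000; V(1,1) = max -> 1.281513
  V(0,0) = exp(-r*dt) * [p*6.267195 + (1-p)*1.281513] = 3.571623; exercise = 2.330000; V(0,0) = max -> 3.571623

Answer: Price = V(0,0) = 3.5716


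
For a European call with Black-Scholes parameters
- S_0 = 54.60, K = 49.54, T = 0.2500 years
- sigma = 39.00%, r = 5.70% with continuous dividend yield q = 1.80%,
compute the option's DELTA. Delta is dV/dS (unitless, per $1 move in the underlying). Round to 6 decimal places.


d1 = 0.6462356856; d2 = 0.4512356856
phi(d1) = 0.3237612836; exp(-qT) = 0.9955101098; exp(-rT) = 0.9858510507
N(d1) = 0.7409366340
Delta = exp(-qT) * N(d1) = 0.9955101098 * 0.7409366340 = 0.737610

Answer: Delta = 0.737610


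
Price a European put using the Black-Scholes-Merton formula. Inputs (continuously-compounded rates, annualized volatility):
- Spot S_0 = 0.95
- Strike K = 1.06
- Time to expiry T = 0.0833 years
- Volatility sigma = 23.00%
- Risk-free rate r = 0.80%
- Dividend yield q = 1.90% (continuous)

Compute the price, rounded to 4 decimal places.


d1 = (ln(S/K) + (r - q + 0.5*sigma^2) * T) / (sigma * sqrt(T)) = -1.63109302
d2 = d1 - sigma * sqrt(T) = -1.69747502
exp(-rT) = 0.99933382; exp(-qT) = 0.99841855
P = K * exp(-rT) * N(-d2) - S_0 * exp(-qT) * N(-d1)
N(-d1) = 0.94856465; N(-d2) = 0.95519655
P = 1.0600 * 0.99933382 * 0.95519655 - 0.9500 * 0.99841855 * 0.94856465 = 0.1121

Answer: Price = 0.1121


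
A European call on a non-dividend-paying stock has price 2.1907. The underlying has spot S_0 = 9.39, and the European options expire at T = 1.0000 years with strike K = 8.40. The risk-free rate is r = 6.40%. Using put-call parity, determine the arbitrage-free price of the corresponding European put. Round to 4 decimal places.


Put-call parity: C - P = S_0 * exp(-qT) - K * exp(-rT).
S_0 * exp(-qT) = 9.3900 * 1.00000000 = 9.39000000
K * exp(-rT) = 8.4000 * 0.93800500 = 7.87924200
P = C - S*exp(-qT) + K*exp(-rT)
P = 2.1907 - 9.39000000 + 7.87924200 = 0.6799

Answer: Put price = 0.6799


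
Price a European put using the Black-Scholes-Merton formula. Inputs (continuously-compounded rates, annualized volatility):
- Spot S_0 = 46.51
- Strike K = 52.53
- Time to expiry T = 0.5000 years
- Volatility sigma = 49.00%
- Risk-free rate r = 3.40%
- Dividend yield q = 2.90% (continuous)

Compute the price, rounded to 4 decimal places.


d1 = (ln(S/K) + (r - q + 0.5*sigma^2) * T) / (sigma * sqrt(T)) = -0.17083726
d2 = d1 - sigma * sqrt(T) = -0.51731959
exp(-rT) = 0.98314368; exp(-qT) = 0.98560462
P = K * exp(-rT) * N(-d2) - S_0 * exp(-qT) * N(-d1)
N(-d1) = 0.56782414; N(-d2) = 0.69753346
P = 52.5300 * 0.98314368 * 0.69753346 - 46.5100 * 0.98560462 * 0.56782414 = 9.9945

Answer: Price = 9.9945


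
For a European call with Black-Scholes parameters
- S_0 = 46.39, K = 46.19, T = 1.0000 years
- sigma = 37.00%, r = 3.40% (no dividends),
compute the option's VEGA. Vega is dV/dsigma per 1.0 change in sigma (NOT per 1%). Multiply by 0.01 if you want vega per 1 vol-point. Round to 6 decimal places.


d1 = 0.2885691738; d2 = -0.0814308262
phi(d1) = 0.3826729323; exp(-qT) = 1.0000000000; exp(-rT) = 0.9665715046
Vega = S * exp(-qT) * phi(d1) * sqrt(T) = 46.3900 * 1.0000000000 * 0.3826729323 * 1.0000000000 = 17.752197

Answer: Vega = 17.752197


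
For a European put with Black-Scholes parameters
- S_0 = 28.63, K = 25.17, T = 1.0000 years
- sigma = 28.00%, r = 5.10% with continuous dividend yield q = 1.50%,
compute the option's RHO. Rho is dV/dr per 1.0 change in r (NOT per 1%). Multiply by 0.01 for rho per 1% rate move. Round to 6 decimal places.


d1 = 0.7285796784; d2 = 0.4485796784
phi(d1) = 0.3059441509; exp(-qT) = 0.9851119396; exp(-rT) = 0.9502786705
N(-d2) = 0.3268674480
Rho = -K*T*exp(-rT)*N(-d2) = -25.1700 * 1.0000 * 0.9502786705 * 0.3268674480 = -7.818184

Answer: Rho = -7.818184


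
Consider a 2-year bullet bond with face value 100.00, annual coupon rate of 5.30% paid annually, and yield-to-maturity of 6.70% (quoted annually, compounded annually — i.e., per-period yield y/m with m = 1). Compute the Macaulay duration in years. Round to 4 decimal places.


Answer: Macaulay duration = 1.9490 years

Derivation:
Coupon per period c = face * coupon_rate / m = 5.300000
Periods per year m = 1; per-period yield y/m = 0.067000
Number of cashflows N = 2
Cashflows (t years, CF_t, discount factor 1/(1+y/m)^(m*t), PV):
  t = 1.0000: CF_t = 5.300000, DF = 0.937207, PV = 4.967198
  t = 2.0000: CF_t = 105.300000, DF = 0.878357, PV = 92.491012
Price P = sum_t PV_t = 97.458210
Macaulay numerator sum_t t * PV_t:
  t * PV_t at t = 1.0000: 4.967198
  t * PV_t at t = 2.0000: 184.982024
Macaulay duration D = (sum_t t * PV_t) / P = 189.949222 / 97.458210 = 1.949033


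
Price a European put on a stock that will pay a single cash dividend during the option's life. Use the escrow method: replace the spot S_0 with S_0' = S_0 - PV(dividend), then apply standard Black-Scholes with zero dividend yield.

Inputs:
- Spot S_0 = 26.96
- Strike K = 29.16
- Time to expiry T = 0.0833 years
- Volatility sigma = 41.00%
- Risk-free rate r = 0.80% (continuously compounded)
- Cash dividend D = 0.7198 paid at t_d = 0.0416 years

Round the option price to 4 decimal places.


PV(D) = D * exp(-r * t_d) = 0.7198 * 0.99966726 = 0.71956049
S_0' = S_0 - PV(D) = 26.9600 - 0.71956049 = 26.24043951
d1 = (ln(S_0'/K) + (r + sigma^2/2)*T) / (sigma*sqrt(T)) = -0.82672053
d2 = d1 - sigma*sqrt(T) = -0.94505366
exp(-rT) = 0.99933382
N(-d1) = 0.79580226; N(-d2) = 0.82768426
P = K * exp(-rT) * N(-d2) - S_0' * N(-d1) = 29.1600 * 0.99933382 * 0.82768426 - 26.24043951 * 0.79580226 = 3.2370

Answer: Price = 3.2370


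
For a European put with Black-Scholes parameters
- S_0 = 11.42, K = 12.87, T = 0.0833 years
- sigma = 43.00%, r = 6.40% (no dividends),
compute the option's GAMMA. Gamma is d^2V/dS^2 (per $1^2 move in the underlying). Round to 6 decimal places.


Answer: Gamma = 0.194779

Derivation:
d1 = -0.8581452886; d2 = -0.9822507680
phi(d1) = 0.2760577485; exp(-qT) = 1.0000000000; exp(-rT) = 0.9946829856
Gamma = exp(-qT) * phi(d1) / (S * sigma * sqrt(T)) = 1.0000000000 * 0.2760577485 / (11.4200 * 0.4300 * 0.2886173938) = 0.194779


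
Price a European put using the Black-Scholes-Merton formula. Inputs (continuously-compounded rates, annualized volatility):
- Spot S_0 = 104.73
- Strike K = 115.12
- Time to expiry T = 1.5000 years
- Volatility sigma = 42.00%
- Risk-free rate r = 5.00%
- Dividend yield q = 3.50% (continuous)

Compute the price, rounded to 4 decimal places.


d1 = (ln(S/K) + (r - q + 0.5*sigma^2) * T) / (sigma * sqrt(T)) = 0.11705168
d2 = d1 - sigma * sqrt(T) = -0.39734117
exp(-rT) = 0.92774349; exp(-qT) = 0.94885432
P = K * exp(-rT) * N(-d2) - S_0 * exp(-qT) * N(-d1)
N(-d1) = 0.45340955; N(-d2) = 0.65444205
P = 115.1200 * 0.92774349 * 0.65444205 - 104.7300 * 0.94885432 * 0.45340955 = 24.8387

Answer: Price = 24.8387


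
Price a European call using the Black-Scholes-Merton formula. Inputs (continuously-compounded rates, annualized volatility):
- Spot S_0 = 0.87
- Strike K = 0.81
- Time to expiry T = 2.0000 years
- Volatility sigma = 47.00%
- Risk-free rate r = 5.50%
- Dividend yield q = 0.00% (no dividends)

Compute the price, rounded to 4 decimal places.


Answer: Price = 0.2873

Derivation:
d1 = (ln(S/K) + (r - q + 0.5*sigma^2) * T) / (sigma * sqrt(T)) = 0.60534203
d2 = d1 - sigma * sqrt(T) = -0.05933835
exp(-rT) = 0.89583414; exp(-qT) = 1.00000000
C = S_0 * exp(-qT) * N(d1) - K * exp(-rT) * N(d2)
N(d1) = 0.72752412; N(d2) = 0.47634131
C = 0.8700 * 1.00000000 * 0.72752412 - 0.8100 * 0.89583414 * 0.47634131 = 0.2873


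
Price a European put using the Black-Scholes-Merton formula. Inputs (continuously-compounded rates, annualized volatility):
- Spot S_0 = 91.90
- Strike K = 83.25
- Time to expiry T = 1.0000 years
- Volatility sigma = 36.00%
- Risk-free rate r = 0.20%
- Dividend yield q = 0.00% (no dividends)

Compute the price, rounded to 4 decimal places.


Answer: Price = 8.5713

Derivation:
d1 = (ln(S/K) + (r - q + 0.5*sigma^2) * T) / (sigma * sqrt(T)) = 0.46014695
d2 = d1 - sigma * sqrt(T) = 0.10014695
exp(-rT) = 0.99800200; exp(-qT) = 1.00000000
P = K * exp(-rT) * N(-d2) - S_0 * exp(-qT) * N(-d1)
N(-d1) = 0.32270537; N(-d2) = 0.46011383
P = 83.2500 * 0.99800200 * 0.46011383 - 91.9000 * 1.00000000 * 0.32270537 = 8.5713


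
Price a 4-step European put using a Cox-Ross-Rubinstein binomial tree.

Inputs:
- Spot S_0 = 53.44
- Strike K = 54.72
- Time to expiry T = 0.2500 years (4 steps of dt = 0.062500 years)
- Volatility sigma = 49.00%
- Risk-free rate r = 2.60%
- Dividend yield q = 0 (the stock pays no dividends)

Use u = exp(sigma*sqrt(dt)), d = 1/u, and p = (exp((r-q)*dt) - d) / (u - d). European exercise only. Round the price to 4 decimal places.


Answer: Price = V(0,0) = 5.6292

Derivation:
dt = T/N = 0.062500
u = exp(sigma*sqrt(dt)) = 1.130319; d = 1/u = 0.884706
p = (exp((r-q)*dt) - d) / (u - d) = 0.476035
Discount per step: exp(-r*dt) = 0.998376
Stock lattice S(k, i) with i counting down-moves:
  k=0: S(0,0) = 53.4400
  k=1: S(1,0) = 60.4043; S(1,1) = 47.2787
  k=2: S(2,0) = 68.2761; S(2,1) = 53.4400; S(2,2) = 41.8277
  k=3: S(3,0) = 77.1738; S(3,1) = 60.4043; S(3,2) = 47.2787; S(3,3) = 37.0052
  k=4: S(4,0) = 87.2310; S(4,1) = 68.2761; S(4,2) = 53.4400; S(4,3) = 41.8277; S(4,4) = 32.7388
Terminal payoffs V(N, i) = max(K - S_T, 0):
  V(4,0) = 0.000000; V(4,1) = 0.000000; V(4,2) = 1.280000; V(4,3) = 12.892269; V(4,4) = 21.981245
Backward induction: V(k, i) = exp(-r*dt) * [p * V(k+1, i) + (1-p) * V(k+1, i+1)].
  V(3,0) = exp(-r*dt) * [p*0.000000 + (1-p)*0.000000] = 0.000000
  V(3,1) = exp(-r*dt) * [p*0.000000 + (1-p)*1.280000] = 0.669587
  V(3,2) = exp(-r*dt) * [p*1.280000 + (1-p)*12.892269] = 7.352469
  V(3,3) = exp(-r*dt) * [p*12.892269 + (1-p)*21.981245] = 17.625912
  V(2,0) = exp(-r*dt) * [p*0.000000 + (1-p)*0.669587] = 0.350270
  V(2,1) = exp(-r*dt) * [p*0.669587 + (1-p)*7.352469] = 4.164412
  V(2,2) = exp(-r*dt) * [p*7.352469 + (1-p)*17.625912] = 12.714718
  V(1,0) = exp(-r*dt) * [p*0.350270 + (1-p)*4.164412] = 2.344935
  V(1,1) = exp(-r*dt) * [p*4.164412 + (1-p)*12.714718] = 8.630440
  V(0,0) = exp(-r*dt) * [p*2.344935 + (1-p)*8.630440] = 5.629166


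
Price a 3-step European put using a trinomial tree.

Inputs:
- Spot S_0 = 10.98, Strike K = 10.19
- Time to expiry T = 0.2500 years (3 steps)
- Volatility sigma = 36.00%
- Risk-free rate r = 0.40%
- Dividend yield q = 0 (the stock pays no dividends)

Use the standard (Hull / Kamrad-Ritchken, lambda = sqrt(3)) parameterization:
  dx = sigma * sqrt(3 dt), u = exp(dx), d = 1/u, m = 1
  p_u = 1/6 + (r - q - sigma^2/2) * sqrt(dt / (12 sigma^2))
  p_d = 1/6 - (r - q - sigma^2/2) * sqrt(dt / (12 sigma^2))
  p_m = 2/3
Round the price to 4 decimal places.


dt = T/N = 0.083333; dx = sigma*sqrt(3*dt) = 0.180000
u = exp(dx) = 1.197217; d = 1/u = 0.835270
p_u = 0.152593, p_m = 0.666667, p_d = 0.180741
Discount per step: exp(-r*dt) = 0.999667
Stock lattice S(k, j) with j the centered position index:
  k=0: S(0,+0) = 10.9800
  k=1: S(1,-1) = 9.1713; S(1,+0) = 10.9800; S(1,+1) = 13.1454
  k=2: S(2,-2) = 7.6605; S(2,-1) = 9.1713; S(2,+0) = 10.9800; S(2,+1) = 13.1454; S(2,+2) = 15.7380
  k=3: S(3,-3) = 6.3986; S(3,-2) = 7.6605; S(3,-1) = 9.1713; S(3,+0) = 10.9800; S(3,+1) = 13.1454; S(3,+2) = 15.7380; S(3,+3) = 18.8418
Terminal payoffs V(N, j) = max(K - S_T, 0):
  V(3,-3) = 3.791424; V(3,-2) = 2.529514; V(3,-1) = 1.018733; V(3,+0) = 0.000000; V(3,+1) = 0.000000; V(3,+2) = 0.000000; V(3,+3) = 0.000000
Backward induction: V(k, j) = exp(-r*dt) * [p_u * V(k+1, j+1) + p_m * V(k+1, j) + p_d * V(k+1, j-1)]
  V(2,-2) = exp(-r*dt) * [p_u*1.018733 + p_m*2.529514 + p_d*3.791424] = 2.526216
  V(2,-1) = exp(-r*dt) * [p_u*0.000000 + p_m*1.018733 + p_d*2.529514] = 1.135963
  V(2,+0) = exp(-r*dt) * [p_u*0.000000 + p_m*0.000000 + p_d*1.018733] = 0.184065
  V(2,+1) = exp(-r*dt) * [p_u*0.000000 + p_m*0.000000 + p_d*0.000000] = 0.000000
  V(2,+2) = exp(-r*dt) * [p_u*0.000000 + p_m*0.000000 + p_d*0.000000] = 0.000000
  V(1,-1) = exp(-r*dt) * [p_u*0.184065 + p_m*1.135963 + p_d*2.526216] = 1.241572
  V(1,+0) = exp(-r*dt) * [p_u*0.000000 + p_m*0.184065 + p_d*1.135963] = 0.327916
  V(1,+1) = exp(-r*dt) * [p_u*0.000000 + p_m*0.000000 + p_d*0.184065] = 0.033257
  V(0,+0) = exp(-r*dt) * [p_u*0.033257 + p_m*0.327916 + p_d*1.241572] = 0.447938

Answer: Price = V(0,0) = 0.4479


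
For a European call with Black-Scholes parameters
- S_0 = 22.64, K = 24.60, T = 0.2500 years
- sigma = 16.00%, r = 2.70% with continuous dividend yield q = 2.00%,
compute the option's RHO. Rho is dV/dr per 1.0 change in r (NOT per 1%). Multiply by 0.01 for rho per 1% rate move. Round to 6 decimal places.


Answer: Rho = 0.888740

Derivation:
d1 = -0.9759773700; d2 = -1.0559773700
phi(d1) = 0.2477823729; exp(-qT) = 0.9950124792; exp(-rT) = 0.9932727301
N(d2) = 0.1454892770
Rho = K*T*exp(-rT)*N(d2) = 24.6000 * 0.2500 * 0.9932727301 * 0.1454892770 = 0.888740


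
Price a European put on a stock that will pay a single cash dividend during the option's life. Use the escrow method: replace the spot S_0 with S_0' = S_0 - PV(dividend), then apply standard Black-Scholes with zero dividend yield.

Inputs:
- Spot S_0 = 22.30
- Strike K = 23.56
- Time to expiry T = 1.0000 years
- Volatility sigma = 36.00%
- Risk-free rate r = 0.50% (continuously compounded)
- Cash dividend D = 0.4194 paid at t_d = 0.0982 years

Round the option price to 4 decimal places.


Answer: Price = 4.0765

Derivation:
PV(D) = D * exp(-r * t_d) = 0.4194 * 0.99950912 = 0.41919413
S_0' = S_0 - PV(D) = 22.3000 - 0.41919413 = 21.88080587
d1 = (ln(S_0'/K) + (r + sigma^2/2)*T) / (sigma*sqrt(T)) = -0.01150153
d2 = d1 - sigma*sqrt(T) = -0.37150153
exp(-rT) = 0.99501248
N(-d1) = 0.50458834; N(-d2) = 0.64486799
P = K * exp(-rT) * N(-d2) - S_0' * N(-d1) = 23.5600 * 0.99501248 * 0.64486799 - 21.88080587 * 0.50458834 = 4.0765


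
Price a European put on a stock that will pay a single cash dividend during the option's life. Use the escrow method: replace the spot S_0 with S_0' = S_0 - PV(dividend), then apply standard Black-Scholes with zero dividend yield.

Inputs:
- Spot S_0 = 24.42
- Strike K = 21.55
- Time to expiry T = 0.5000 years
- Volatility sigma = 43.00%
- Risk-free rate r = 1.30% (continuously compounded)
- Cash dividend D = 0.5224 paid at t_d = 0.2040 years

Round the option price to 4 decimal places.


Answer: Price = 1.6687

Derivation:
PV(D) = D * exp(-r * t_d) = 0.5224 * 0.99735151 = 0.52101643
S_0' = S_0 - PV(D) = 24.4200 - 0.52101643 = 23.89898357
d1 = (ln(S_0'/K) + (r + sigma^2/2)*T) / (sigma*sqrt(T)) = 0.51367234
d2 = d1 - sigma*sqrt(T) = 0.20961642
exp(-rT) = 0.99352108
N(-d1) = 0.30374055; N(-d2) = 0.41698353
P = K * exp(-rT) * N(-d2) - S_0' * N(-d1) = 21.5500 * 0.99352108 * 0.41698353 - 23.89898357 * 0.30374055 = 1.6687


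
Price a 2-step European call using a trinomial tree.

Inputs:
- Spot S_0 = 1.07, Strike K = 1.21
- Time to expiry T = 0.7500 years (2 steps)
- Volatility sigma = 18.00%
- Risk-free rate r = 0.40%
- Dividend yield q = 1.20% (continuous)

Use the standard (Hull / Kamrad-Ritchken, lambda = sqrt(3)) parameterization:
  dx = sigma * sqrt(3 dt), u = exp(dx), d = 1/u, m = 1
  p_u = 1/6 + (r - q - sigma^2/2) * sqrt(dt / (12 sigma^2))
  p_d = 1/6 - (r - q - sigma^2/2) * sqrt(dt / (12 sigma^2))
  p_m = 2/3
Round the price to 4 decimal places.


Answer: Price = V(0,0) = 0.0234

Derivation:
dt = T/N = 0.375000; dx = sigma*sqrt(3*dt) = 0.190919
u = exp(dx) = 1.210361; d = 1/u = 0.826200
p_u = 0.142900, p_m = 0.666667, p_d = 0.190433
Discount per step: exp(-r*dt) = 0.998501
Stock lattice S(k, j) with j the centered position index:
  k=0: S(0,+0) = 1.0700
  k=1: S(1,-1) = 0.8840; S(1,+0) = 1.0700; S(1,+1) = 1.2951
  k=2: S(2,-2) = 0.7304; S(2,-1) = 0.8840; S(2,+0) = 1.0700; S(2,+1) = 1.2951; S(2,+2) = 1.5675
Terminal payoffs V(N, j) = max(S_T - K, 0):
  V(2,-2) = 0.000000; V(2,-1) = 0.000000; V(2,+0) = 0.000000; V(2,+1) = 0.085086; V(2,+2) = 0.357522
Backward induction: V(k, j) = exp(-r*dt) * [p_u * V(k+1, j+1) + p_m * V(k+1, j) + p_d * V(k+1, j-1)]
  V(1,-1) = exp(-r*dt) * [p_u*0.000000 + p_m*0.000000 + p_d*0.000000] = 0.000000
  V(1,+0) = exp(-r*dt) * [p_u*0.085086 + p_m*0.000000 + p_d*0.000000] = 0.012141
  V(1,+1) = exp(-r*dt) * [p_u*0.357522 + p_m*0.085086 + p_d*0.000000] = 0.107653
  V(0,+0) = exp(-r*dt) * [p_u*0.107653 + p_m*0.012141 + p_d*0.000000] = 0.023442


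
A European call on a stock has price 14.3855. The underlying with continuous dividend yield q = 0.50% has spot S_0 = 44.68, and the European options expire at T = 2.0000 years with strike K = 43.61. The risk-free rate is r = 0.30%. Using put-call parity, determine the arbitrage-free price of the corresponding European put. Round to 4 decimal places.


Put-call parity: C - P = S_0 * exp(-qT) - K * exp(-rT).
S_0 * exp(-qT) = 44.6800 * 0.99004983 = 44.23542657
K * exp(-rT) = 43.6100 * 0.99401796 = 43.34912341
P = C - S*exp(-qT) + K*exp(-rT)
P = 14.3855 - 44.23542657 + 43.34912341 = 13.4992

Answer: Put price = 13.4992


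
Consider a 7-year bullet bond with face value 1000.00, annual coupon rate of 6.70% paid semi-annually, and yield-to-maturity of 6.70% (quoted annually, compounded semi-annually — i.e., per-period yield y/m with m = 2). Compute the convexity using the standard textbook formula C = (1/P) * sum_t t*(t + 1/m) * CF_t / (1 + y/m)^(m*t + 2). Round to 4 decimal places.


Answer: Convexity = 37.1787

Derivation:
Coupon per period c = face * coupon_rate / m = 33.500000
Periods per year m = 2; per-period yield y/m = 0.033500
Number of cashflows N = 14
Cashflows (t years, CF_t, discount factor 1/(1+y/m)^(m*t), PV):
  t = 0.5000: CF_t = 33.500000, DF = 0.967586, PV = 32.414127
  t = 1.0000: CF_t = 33.500000, DF = 0.936222, PV = 31.363451
  t = 1.5000: CF_t = 33.500000, DF = 0.905876, PV = 30.346832
  t = 2.0000: CF_t = 33.500000, DF = 0.876512, PV = 29.363166
  t = 2.5000: CF_t = 33.500000, DF = 0.848101, PV = 28.411385
  t = 3.0000: CF_t = 33.500000, DF = 0.820611, PV = 27.490455
  t = 3.5000: CF_t = 33.500000, DF = 0.794011, PV = 26.599375
  t = 4.0000: CF_t = 33.500000, DF = 0.768274, PV = 25.737180
  t = 4.5000: CF_t = 33.500000, DF = 0.743371, PV = 24.902932
  t = 5.0000: CF_t = 33.500000, DF = 0.719275, PV = 24.095725
  t = 5.5000: CF_t = 33.500000, DF = 0.695961, PV = 23.314683
  t = 6.0000: CF_t = 33.500000, DF = 0.673402, PV = 22.558958
  t = 6.5000: CF_t = 33.500000, DF = 0.651574, PV = 21.827729
  t = 7.0000: CF_t = 1033.500000, DF = 0.630454, PV = 651.574002
Price P = sum_t PV_t = 1000.000000
Convexity numerator sum_t t*(t + 1/m) * CF_t / (1+y/m)^(m*t + 2):
  t = 0.5000: term = 15.173416
  t = 1.0000: term = 44.044749
  t = 1.5000: term = 85.234154
  t = 2.0000: term = 137.452273
  t = 2.5000: term = 199.495316
  t = 3.0000: term = 270.240390
  t = 3.5000: term = 348.641045
  t = 4.0000: term = 433.723049
  t = 4.5000: term = 524.580369
  t = 5.0000: term = 620.371345
  t = 5.5000: term = 720.315059
  t = 6.0000: term = 823.687889
  t = 6.5000: term = 929.820227
  t = 7.0000: term = 32025.954991
Convexity = (1/P) * sum = 37178.734272 / 1000.000000 = 37.178734


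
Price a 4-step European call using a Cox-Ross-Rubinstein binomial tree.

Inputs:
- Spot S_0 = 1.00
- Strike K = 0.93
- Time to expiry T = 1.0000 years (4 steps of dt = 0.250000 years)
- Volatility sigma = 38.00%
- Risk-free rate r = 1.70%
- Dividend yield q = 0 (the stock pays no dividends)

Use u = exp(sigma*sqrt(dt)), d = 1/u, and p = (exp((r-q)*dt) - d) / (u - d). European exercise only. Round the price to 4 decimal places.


dt = T/N = 0.250000
u = exp(sigma*sqrt(dt)) = 1.209250; d = 1/u = 0.826959
p = (exp((r-q)*dt) - d) / (u - d) = 0.463783
Discount per step: exp(-r*dt) = 0.995759
Stock lattice S(k, i) with i counting down-moves:
  k=0: S(0,0) = 1.0000
  k=1: S(1,0) = 1.2092; S(1,1) = 0.8270
  k=2: S(2,0) = 1.4623; S(2,1) = 1.0000; S(2,2) = 0.6839
  k=3: S(3,0) = 1.7683; S(3,1) = 1.2092; S(3,2) = 0.8270; S(3,3) = 0.5655
  k=4: S(4,0) = 2.1383; S(4,1) = 1.4623; S(4,2) = 1.0000; S(4,3) = 0.6839; S(4,4) = 0.4677
Terminal payoffs V(N, i) = max(S_T - K, 0):
  V(4,0) = 1.208276; V(4,1) = 0.532285; V(4,2) = 0.070000; V(4,3) = 0.000000; V(4,4) = 0.000000
Backward induction: V(k, i) = exp(-r*dt) * [p * V(k+1, i) + (1-p) * V(k+1, i+1)].
  V(3,0) = exp(-r*dt) * [p*1.208276 + (1-p)*0.532285] = 0.842211
  V(3,1) = exp(-r*dt) * [p*0.532285 + (1-p)*0.070000] = 0.283194
  V(3,2) = exp(-r*dt) * [p*0.070000 + (1-p)*0.000000] = 0.032327
  V(3,3) = exp(-r*dt) * [p*0.000000 + (1-p)*0.000000] = 0.000000
  V(2,0) = exp(-r*dt) * [p*0.842211 + (1-p)*0.283194] = 0.540156
  V(2,1) = exp(-r*dt) * [p*0.283194 + (1-p)*0.032327] = 0.148044
  V(2,2) = exp(-r*dt) * [p*0.032327 + (1-p)*0.000000] = 0.014929
  V(1,0) = exp(-r*dt) * [p*0.540156 + (1-p)*0.148044] = 0.328500
  V(1,1) = exp(-r*dt) * [p*0.148044 + (1-p)*0.014929] = 0.076341
  V(0,0) = exp(-r*dt) * [p*0.328500 + (1-p)*0.076341] = 0.192468

Answer: Price = V(0,0) = 0.1925


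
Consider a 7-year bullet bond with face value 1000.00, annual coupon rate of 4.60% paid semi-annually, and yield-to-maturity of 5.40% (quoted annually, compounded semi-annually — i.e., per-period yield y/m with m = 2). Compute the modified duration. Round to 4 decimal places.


Coupon per period c = face * coupon_rate / m = 23.000000
Periods per year m = 2; per-period yield y/m = 0.027000
Number of cashflows N = 14
Cashflows (t years, CF_t, discount factor 1/(1+y/m)^(m*t), PV):
  t = 0.5000: CF_t = 23.000000, DF = 0.973710, PV = 22.395326
  t = 1.0000: CF_t = 23.000000, DF = 0.948111, PV = 21.806549
  t = 1.5000: CF_t = 23.000000, DF = 0.923185, PV = 21.233252
  t = 2.0000: CF_t = 23.000000, DF = 0.898914, PV = 20.675026
  t = 2.5000: CF_t = 23.000000, DF = 0.875282, PV = 20.131476
  t = 3.0000: CF_t = 23.000000, DF = 0.852270, PV = 19.602216
  t = 3.5000: CF_t = 23.000000, DF = 0.829864, PV = 19.086871
  t = 4.0000: CF_t = 23.000000, DF = 0.808047, PV = 18.585074
  t = 4.5000: CF_t = 23.000000, DF = 0.786803, PV = 18.096469
  t = 5.0000: CF_t = 23.000000, DF = 0.766118, PV = 17.620710
  t = 5.5000: CF_t = 23.000000, DF = 0.745976, PV = 17.157458
  t = 6.0000: CF_t = 23.000000, DF = 0.726365, PV = 16.706386
  t = 6.5000: CF_t = 23.000000, DF = 0.707268, PV = 16.267172
  t = 7.0000: CF_t = 1023.000000, DF = 0.688674, PV = 704.513668
Price P = sum_t PV_t = 953.877654
First compute Macaulay numerator sum_t t * PV_t:
  t * PV_t at t = 0.5000: 11.197663
  t * PV_t at t = 1.0000: 21.806549
  t * PV_t at t = 1.5000: 31.849877
  t * PV_t at t = 2.0000: 41.350052
  t * PV_t at t = 2.5000: 50.328690
  t * PV_t at t = 3.0000: 58.806649
  t * PV_t at t = 3.5000: 66.804047
  t * PV_t at t = 4.0000: 74.340295
  t * PV_t at t = 4.5000: 81.434111
  t * PV_t at t = 5.0000: 88.103549
  t * PV_t at t = 5.5000: 94.366022
  t * PV_t at t = 6.0000: 100.238316
  t * PV_t at t = 6.5000: 105.736621
  t * PV_t at t = 7.0000: 4931.595679
Macaulay duration D = 5757.958119 / 953.877654 = 6.036370
Modified duration = D / (1 + y/m) = 6.036370 / (1 + 0.027000) = 5.877672

Answer: Modified duration = 5.8777
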